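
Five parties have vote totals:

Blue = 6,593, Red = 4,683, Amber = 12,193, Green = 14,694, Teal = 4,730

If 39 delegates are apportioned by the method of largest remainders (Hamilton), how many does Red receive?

Standard divisor: 42893 ÷ 39 ≈ 1099.821.
Standard quotas: Blue 5.9946, Red 4.2580, Amber 11.0864, Green 13.3604, Teal 4.3007.
Lower quotas: Blue 5, Red 4, Amber 11, Green 13, Teal 4 (sum 37, leaving 2 seats).
Remainders in descending order: Blue 0.9946, Green 0.3604, Teal 0.3007, Red 0.2580, Amber 0.0864.
Largest remainders: Blue, Green receive the extra seats.
Red receives 4.

4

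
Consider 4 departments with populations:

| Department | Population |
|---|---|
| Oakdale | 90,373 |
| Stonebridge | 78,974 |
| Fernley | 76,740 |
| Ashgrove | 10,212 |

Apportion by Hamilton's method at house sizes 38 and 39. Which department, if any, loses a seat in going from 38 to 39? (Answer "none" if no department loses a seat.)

Ashgrove

At 38 seats: Oakdale 13, Stonebridge 12, Fernley 11, Ashgrove 2.
At 39 seats: Oakdale 14, Stonebridge 12, Fernley 12, Ashgrove 1.
Ashgrove drops from 2 to 1.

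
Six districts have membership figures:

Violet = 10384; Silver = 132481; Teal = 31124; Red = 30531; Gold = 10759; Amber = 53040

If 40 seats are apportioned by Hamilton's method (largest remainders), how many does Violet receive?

1

Total 268319; standard divisor 268319/40 ≈ 6707.975.
Standard quotas: Violet 1.5480, Silver 19.7498, Teal 4.6399, Red 4.5514, Gold 1.6039, Amber 7.9070.
Lower quotas: Violet 1, Silver 19, Teal 4, Red 4, Gold 1, Amber 7 (sum 36, leaving 4 seats).
Remainders in descending order: Amber 0.9070, Silver 0.7498, Teal 0.6399, Gold 0.6039, Red 0.5514, Violet 0.5480.
Largest remainders: Amber, Silver, Teal, Gold receive the extra seats.
Violet receives 1.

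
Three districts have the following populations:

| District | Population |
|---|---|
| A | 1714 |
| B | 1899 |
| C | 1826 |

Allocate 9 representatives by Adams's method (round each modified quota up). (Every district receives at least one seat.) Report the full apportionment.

Standard divisor 5439/9 ≈ 604.333; standard quotas: A 2.836, B 3.142, C 3.022.
Rounding up gives 3, 4, 4 = 11 seats, so the divisor must be adjusted.
With modified divisor 700: modified quotas A 2.449, B 2.713, C 2.609.
Rounding up: A 3, B 3, C 3 (total 9).

A=3, B=3, C=3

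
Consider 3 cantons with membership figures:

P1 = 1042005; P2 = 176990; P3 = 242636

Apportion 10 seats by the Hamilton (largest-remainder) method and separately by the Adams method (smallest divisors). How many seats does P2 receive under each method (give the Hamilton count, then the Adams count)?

1 and 2

Hamilton: P1 7, P2 1, P3 2.
Adams: P1 6, P2 2, P3 2.
P2 gets 1 under Hamilton and 2 under Adams.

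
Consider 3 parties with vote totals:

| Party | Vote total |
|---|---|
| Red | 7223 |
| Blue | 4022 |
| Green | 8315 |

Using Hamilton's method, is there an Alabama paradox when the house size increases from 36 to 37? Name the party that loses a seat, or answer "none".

At 36 seats: Red 13, Blue 8, Green 15.
At 37 seats: Red 14, Blue 7, Green 16.
Blue drops from 8 to 7.

Blue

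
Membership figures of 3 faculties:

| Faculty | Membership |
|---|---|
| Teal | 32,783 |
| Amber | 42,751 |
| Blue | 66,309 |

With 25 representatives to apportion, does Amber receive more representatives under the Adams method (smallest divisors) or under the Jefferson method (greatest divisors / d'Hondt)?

Adams

Adams: Teal 6, Amber 8, Blue 11.
Jefferson: Teal 6, Amber 7, Blue 12.
Amber gets 8 under Adams and 7 under Jefferson.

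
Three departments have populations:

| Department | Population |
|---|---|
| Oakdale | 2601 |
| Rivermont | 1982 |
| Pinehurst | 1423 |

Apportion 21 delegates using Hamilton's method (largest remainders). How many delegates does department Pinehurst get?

Total 6006; standard divisor 6006/21 = 286.
Standard quotas: Oakdale 9.094, Rivermont 6.930, Pinehurst 4.976.
Lower quotas: Oakdale 9, Rivermont 6, Pinehurst 4 (sum 19, leaving 2 seats).
Remainders in descending order: Pinehurst 0.976, Rivermont 0.930, Oakdale 0.094.
The surplus seats go to Pinehurst, Rivermont.
Pinehurst receives 5.

5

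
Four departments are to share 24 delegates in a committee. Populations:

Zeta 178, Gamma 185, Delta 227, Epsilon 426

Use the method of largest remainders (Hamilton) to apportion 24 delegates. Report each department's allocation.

The standard divisor is 1016/24 ≈ 42.333.
Standard quotas: Zeta 4.205, Gamma 4.370, Delta 5.362, Epsilon 10.063.
Lower quotas: Zeta 4, Gamma 4, Delta 5, Epsilon 10 (sum 23, leaving 1 seat).
Remainders in descending order: Gamma 0.370, Delta 0.362, Zeta 0.205, Epsilon 0.063.
The surplus seat goes to Gamma.

Zeta=4, Gamma=5, Delta=5, Epsilon=10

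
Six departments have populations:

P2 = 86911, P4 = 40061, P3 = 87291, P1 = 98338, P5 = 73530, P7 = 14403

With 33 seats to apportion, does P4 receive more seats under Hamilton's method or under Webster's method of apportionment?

Hamilton: P2 7, P4 4, P3 7, P1 8, P5 6, P7 1.
Webster: P2 7, P4 3, P3 8, P1 8, P5 6, P7 1.
P4 gets 4 under Hamilton and 3 under Webster.

Hamilton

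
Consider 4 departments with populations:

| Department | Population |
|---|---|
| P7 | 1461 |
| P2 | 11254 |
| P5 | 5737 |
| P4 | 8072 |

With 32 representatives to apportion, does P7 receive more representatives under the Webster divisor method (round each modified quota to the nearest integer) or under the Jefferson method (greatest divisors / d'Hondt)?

Webster

Webster: P7 2, P2 13, P5 7, P4 10.
Jefferson: P7 1, P2 14, P5 7, P4 10.
P7 gets 2 under Webster and 1 under Jefferson.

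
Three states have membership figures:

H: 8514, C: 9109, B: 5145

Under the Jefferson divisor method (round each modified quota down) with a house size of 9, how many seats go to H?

3

Standard divisor 22768/9 ≈ 2529.778; standard quotas: H 3.366, C 3.601, B 2.034.
Rounding down gives 3, 3, 2 = 8 seats, so the divisor must be adjusted.
With modified divisor 2200: modified quotas H 3.870, C 4.140, B 2.339.
Rounding down: H 3, C 4, B 2 (total 9).
H receives 3.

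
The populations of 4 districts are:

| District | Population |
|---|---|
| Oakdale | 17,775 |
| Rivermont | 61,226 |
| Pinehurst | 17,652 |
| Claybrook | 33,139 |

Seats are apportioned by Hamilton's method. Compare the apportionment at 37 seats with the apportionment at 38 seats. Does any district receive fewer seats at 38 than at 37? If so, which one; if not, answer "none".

none

At 37 seats: Oakdale 5, Rivermont 18, Pinehurst 5, Claybrook 9.
At 38 seats: Oakdale 5, Rivermont 18, Pinehurst 5, Claybrook 10.
No district's allocation decreased.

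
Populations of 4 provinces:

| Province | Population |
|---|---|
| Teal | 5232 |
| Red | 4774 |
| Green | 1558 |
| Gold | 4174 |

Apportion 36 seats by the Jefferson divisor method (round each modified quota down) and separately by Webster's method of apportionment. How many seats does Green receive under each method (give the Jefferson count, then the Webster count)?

Jefferson: Teal 12, Red 11, Green 3, Gold 10.
Webster: Teal 12, Red 11, Green 4, Gold 9.
Green gets 3 under Jefferson and 4 under Webster.

3 and 4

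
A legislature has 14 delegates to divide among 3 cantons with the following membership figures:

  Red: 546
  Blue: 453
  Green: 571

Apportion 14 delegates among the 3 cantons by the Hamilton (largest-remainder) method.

Red 5; Blue 4; Green 5

The standard divisor is 1570/14 ≈ 112.143.
Standard quotas: Red 4.869, Blue 4.039, Green 5.092.
Lower quotas: Red 4, Blue 4, Green 5 (sum 13, leaving 1 seat).
Remainders in descending order: Red 0.869, Green 0.092, Blue 0.039.
Largest remainder: Red receives the extra seat.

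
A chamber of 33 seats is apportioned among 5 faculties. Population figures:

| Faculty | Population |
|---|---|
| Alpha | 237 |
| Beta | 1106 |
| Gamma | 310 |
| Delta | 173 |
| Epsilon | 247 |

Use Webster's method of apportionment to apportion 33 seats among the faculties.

Alpha: 4; Beta: 17; Gamma: 5; Delta: 3; Epsilon: 4

Standard divisor 2073/33 ≈ 62.818; standard quotas: Alpha 3.773, Beta 17.606, Gamma 4.935, Delta 2.754, Epsilon 3.932.
Rounding to the nearest integer gives 4, 18, 5, 3, 4 = 34 seats, so the divisor must be adjusted.
With modified divisor 65: modified quotas Alpha 3.646, Beta 17.015, Gamma 4.769, Delta 2.662, Epsilon 3.800.
Rounding to the nearest integer: Alpha 4, Beta 17, Gamma 5, Delta 3, Epsilon 4 (total 33).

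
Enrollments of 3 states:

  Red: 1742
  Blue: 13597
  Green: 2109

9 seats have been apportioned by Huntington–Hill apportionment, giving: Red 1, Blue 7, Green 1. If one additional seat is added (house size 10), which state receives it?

Blue

Priority for the next seat is population ÷ (√(s·(s+1))).
Priorities: Red 1231.780, Blue 1816.976, Green 1491.288.
Highest priority: Blue.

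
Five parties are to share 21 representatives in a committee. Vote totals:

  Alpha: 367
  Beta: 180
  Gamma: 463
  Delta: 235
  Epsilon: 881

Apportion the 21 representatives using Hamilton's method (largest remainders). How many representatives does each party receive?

Alpha 4; Beta 2; Gamma 4; Delta 2; Epsilon 9

Standard divisor: 2126 ÷ 21 ≈ 101.238.
Standard quotas: Alpha 3.625, Beta 1.778, Gamma 4.573, Delta 2.321, Epsilon 8.702.
Lower quotas: Alpha 3, Beta 1, Gamma 4, Delta 2, Epsilon 8 (sum 18, leaving 3 seats).
Remainders in descending order: Beta 0.778, Epsilon 0.702, Alpha 0.625, Gamma 0.573, Delta 0.321.
Largest remainders: Beta, Epsilon, Alpha receive the extra seats.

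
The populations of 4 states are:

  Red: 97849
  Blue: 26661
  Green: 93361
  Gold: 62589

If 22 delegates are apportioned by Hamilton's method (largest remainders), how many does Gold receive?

5

Total 280460; standard divisor 280460/22 ≈ 12748.182.
Standard quotas: Red 7.6755, Blue 2.0914, Green 7.3235, Gold 4.9096.
Lower quotas: Red 7, Blue 2, Green 7, Gold 4 (sum 20, leaving 2 seats).
Remainders in descending order: Gold 0.9096, Red 0.6755, Green 0.3235, Blue 0.0914.
The surplus seats go to Gold, Red.
Gold receives 5.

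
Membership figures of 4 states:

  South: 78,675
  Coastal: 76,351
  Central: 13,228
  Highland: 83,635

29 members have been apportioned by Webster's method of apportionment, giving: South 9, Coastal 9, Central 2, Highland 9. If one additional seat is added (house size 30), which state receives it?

Highland

Priority for the next seat is population ÷ (current seats + 0.5).
Priorities: South 8281.579, Coastal 8036.947, Central 5291.200, Highland 8803.684.
Highest priority: Highland.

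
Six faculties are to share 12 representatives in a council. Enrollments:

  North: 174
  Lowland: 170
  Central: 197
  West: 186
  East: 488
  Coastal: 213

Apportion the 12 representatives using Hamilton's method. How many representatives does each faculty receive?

North: 1, Lowland: 1, Central: 2, West: 2, East: 4, Coastal: 2

Total 1428; standard divisor 1428/12 = 119.
Standard quotas: North 1.462, Lowland 1.429, Central 1.655, West 1.563, East 4.101, Coastal 1.790.
Lower quotas: North 1, Lowland 1, Central 1, West 1, East 4, Coastal 1 (sum 9, leaving 3 seats).
Remainders in descending order: Coastal 0.790, Central 0.655, West 0.563, North 0.462, Lowland 0.429, East 0.101.
The surplus seats go to Coastal, Central, West.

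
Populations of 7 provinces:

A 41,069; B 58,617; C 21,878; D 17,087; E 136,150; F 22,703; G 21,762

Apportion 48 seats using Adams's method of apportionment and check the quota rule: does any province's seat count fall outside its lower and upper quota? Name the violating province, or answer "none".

Standard quotas: A 6.175, B 8.813, C 3.289, D 2.569, E 20.469, F 3.413, G 3.272.
Adams allocation: A 6, B 9, C 4, D 3, E 19, F 4, G 3.
E has quota 20.469 (lower 20, upper 21) but receives 19 — outside the quota interval.

E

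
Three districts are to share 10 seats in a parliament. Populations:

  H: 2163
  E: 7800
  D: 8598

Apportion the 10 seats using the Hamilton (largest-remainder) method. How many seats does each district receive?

H=1, E=4, D=5

Total 18561; standard divisor 18561/10 ≈ 1856.1.
Standard quotas: H 1.1653, E 4.2024, D 4.6323.
Lower quotas: H 1, E 4, D 4 (sum 9, leaving 1 seat).
Remainders in descending order: D 0.6323, E 0.2024, H 0.1653.
The surplus seat goes to D.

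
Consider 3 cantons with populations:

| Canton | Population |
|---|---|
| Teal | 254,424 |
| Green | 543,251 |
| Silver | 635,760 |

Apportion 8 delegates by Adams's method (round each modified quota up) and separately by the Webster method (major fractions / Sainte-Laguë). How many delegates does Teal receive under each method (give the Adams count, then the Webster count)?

Adams: Teal 2, Green 3, Silver 3.
Webster: Teal 1, Green 3, Silver 4.
Teal gets 2 under Adams and 1 under Webster.

2 and 1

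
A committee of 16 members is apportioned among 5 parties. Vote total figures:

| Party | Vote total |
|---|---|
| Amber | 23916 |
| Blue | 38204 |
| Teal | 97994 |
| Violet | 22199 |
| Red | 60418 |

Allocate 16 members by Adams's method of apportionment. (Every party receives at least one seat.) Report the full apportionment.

Standard divisor 242731/16 ≈ 15170.688; standard quotas: Amber 1.576, Blue 2.518, Teal 6.459, Violet 1.463, Red 3.983.
Rounding up gives 2, 3, 7, 2, 4 = 18 seats, so the divisor must be adjusted.
With modified divisor 19400: modified quotas Amber 1.233, Blue 1.969, Teal 5.051, Violet 1.144, Red 3.114.
Rounding up: Amber 2, Blue 2, Teal 6, Violet 2, Red 4 (total 16).

Amber 2, Blue 2, Teal 6, Violet 2, Red 4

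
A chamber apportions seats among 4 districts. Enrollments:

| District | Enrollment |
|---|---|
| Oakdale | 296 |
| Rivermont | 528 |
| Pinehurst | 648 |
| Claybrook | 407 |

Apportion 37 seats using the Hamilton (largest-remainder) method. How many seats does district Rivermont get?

10

Standard divisor: 1879 ÷ 37 ≈ 50.784.
Standard quotas: Oakdale 5.829, Rivermont 10.397, Pinehurst 12.760, Claybrook 8.014.
Lower quotas: Oakdale 5, Rivermont 10, Pinehurst 12, Claybrook 8 (sum 35, leaving 2 seats).
Remainders in descending order: Oakdale 0.829, Pinehurst 0.760, Rivermont 0.397, Claybrook 0.014.
Largest remainders: Oakdale, Pinehurst receive the extra seats.
Rivermont receives 10.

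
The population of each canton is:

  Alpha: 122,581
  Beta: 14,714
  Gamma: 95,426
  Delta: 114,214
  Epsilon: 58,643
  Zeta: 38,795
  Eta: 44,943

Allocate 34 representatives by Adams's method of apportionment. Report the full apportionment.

Alpha=8, Beta=1, Gamma=7, Delta=8, Epsilon=4, Zeta=3, Eta=3

Standard divisor 489316/34 ≈ 14391.647; standard quotas: Alpha 8.518, Beta 1.022, Gamma 6.631, Delta 7.936, Epsilon 4.075, Zeta 2.696, Eta 3.123.
Rounding up gives 9, 2, 7, 8, 5, 3, 4 = 38 seats, so the divisor must be adjusted.
With modified divisor 15600: modified quotas Alpha 7.858, Beta 0.943, Gamma 6.117, Delta 7.321, Epsilon 3.759, Zeta 2.487, Eta 2.881.
Rounding up: Alpha 8, Beta 1, Gamma 7, Delta 8, Epsilon 4, Zeta 3, Eta 3 (total 34).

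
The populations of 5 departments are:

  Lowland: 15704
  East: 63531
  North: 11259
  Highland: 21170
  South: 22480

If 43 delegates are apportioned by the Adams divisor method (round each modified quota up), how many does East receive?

20

Standard divisor 134144/43 ≈ 3119.628; standard quotas: Lowland 5.034, East 20.365, North 3.609, Highland 6.786, South 7.206.
Rounding up gives 6, 21, 4, 7, 8 = 46 seats, so the divisor must be adjusted.
With modified divisor 3300: modified quotas Lowland 4.759, East 19.252, North 3.412, Highland 6.415, South 6.812.
Rounding up: Lowland 5, East 20, North 4, Highland 7, South 7 (total 43).
East receives 20.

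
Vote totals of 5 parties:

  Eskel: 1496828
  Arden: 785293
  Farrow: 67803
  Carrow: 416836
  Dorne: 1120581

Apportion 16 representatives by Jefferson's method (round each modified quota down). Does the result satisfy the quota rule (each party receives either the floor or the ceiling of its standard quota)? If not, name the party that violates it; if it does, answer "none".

none

Standard quotas: Eskel 6.161, Arden 3.232, Farrow 0.279, Carrow 1.716, Dorne 4.612.
Jefferson allocation: Eskel 7, Arden 3, Farrow 0, Carrow 1, Dorne 5.
Every allocation lies between the lower and upper quota.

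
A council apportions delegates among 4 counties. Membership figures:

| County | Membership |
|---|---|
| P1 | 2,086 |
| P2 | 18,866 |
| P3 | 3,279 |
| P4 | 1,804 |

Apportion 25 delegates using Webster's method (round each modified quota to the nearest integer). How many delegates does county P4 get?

2

Standard divisor 26035/25 ≈ 1041.4; standard quotas: P1 2.003, P2 18.116, P3 3.149, P4 1.732.
Rounding to the nearest integer gives P1 2, P2 18, P3 3, P4 2 — total 25, matching the house size, so no adjustment is needed.
P4 receives 2.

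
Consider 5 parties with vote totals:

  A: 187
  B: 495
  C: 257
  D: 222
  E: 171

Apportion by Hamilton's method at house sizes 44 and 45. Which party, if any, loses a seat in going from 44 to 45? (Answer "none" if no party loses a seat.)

At 44 seats: A 6, B 16, C 9, D 7, E 6.
At 45 seats: A 6, B 17, C 9, D 7, E 6.
No party's allocation decreased.

none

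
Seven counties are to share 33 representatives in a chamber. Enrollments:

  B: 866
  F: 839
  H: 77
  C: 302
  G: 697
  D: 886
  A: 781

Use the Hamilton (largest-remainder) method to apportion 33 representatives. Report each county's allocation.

Total 4448; standard divisor 4448/33 ≈ 134.788.
Standard quotas: B 6.425, F 6.225, H 0.571, C 2.241, G 5.171, D 6.573, A 5.794.
Lower quotas: B 6, F 6, H 0, C 2, G 5, D 6, A 5 (sum 30, leaving 3 seats).
Remainders in descending order: A 0.794, D 0.573, H 0.571, B 0.425, C 0.241, F 0.225, G 0.171.
Largest remainders: A, D, H receive the extra seats.

B 6; F 6; H 1; C 2; G 5; D 7; A 6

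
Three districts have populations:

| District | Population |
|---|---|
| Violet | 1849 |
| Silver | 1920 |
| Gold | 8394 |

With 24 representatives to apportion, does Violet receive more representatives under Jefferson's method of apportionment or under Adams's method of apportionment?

Jefferson: Violet 3, Silver 4, Gold 17.
Adams: Violet 4, Silver 4, Gold 16.
Violet gets 3 under Jefferson and 4 under Adams.

Adams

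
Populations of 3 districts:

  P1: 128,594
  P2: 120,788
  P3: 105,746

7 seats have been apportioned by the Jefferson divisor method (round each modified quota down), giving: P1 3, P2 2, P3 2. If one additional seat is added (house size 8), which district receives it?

P2

Priority for the next seat is population ÷ (current seats + 1).
Priorities: P1 32148.500, P2 40262.667, P3 35248.667.
Highest priority: P2.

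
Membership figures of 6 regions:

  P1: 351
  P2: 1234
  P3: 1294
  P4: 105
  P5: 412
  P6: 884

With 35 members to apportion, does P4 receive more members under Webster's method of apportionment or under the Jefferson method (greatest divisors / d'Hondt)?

Webster: P1 3, P2 10, P3 11, P4 1, P5 3, P6 7.
Jefferson: P1 3, P2 11, P3 11, P4 0, P5 3, P6 7.
P4 gets 1 under Webster and 0 under Jefferson.

Webster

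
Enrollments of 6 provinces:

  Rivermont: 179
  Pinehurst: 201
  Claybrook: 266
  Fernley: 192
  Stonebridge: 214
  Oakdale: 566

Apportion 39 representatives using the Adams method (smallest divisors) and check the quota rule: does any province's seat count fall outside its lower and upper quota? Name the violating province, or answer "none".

none

Standard quotas: Rivermont 4.315, Pinehurst 4.845, Claybrook 6.412, Fernley 4.628, Stonebridge 5.158, Oakdale 13.643.
Adams allocation: Rivermont 5, Pinehurst 5, Claybrook 6, Fernley 5, Stonebridge 5, Oakdale 13.
Every allocation lies between the lower and upper quota.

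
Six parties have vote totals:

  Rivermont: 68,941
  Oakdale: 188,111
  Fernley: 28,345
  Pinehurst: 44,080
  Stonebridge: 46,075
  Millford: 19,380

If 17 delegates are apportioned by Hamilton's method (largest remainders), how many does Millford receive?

1

The standard divisor is 394932/17 ≈ 23231.294.
Standard quotas: Rivermont 2.9676, Oakdale 8.0973, Fernley 1.2201, Pinehurst 1.8974, Stonebridge 1.9833, Millford 0.8342.
Lower quotas: Rivermont 2, Oakdale 8, Fernley 1, Pinehurst 1, Stonebridge 1, Millford 0 (sum 13, leaving 4 seats).
Remainders in descending order: Stonebridge 0.9833, Rivermont 0.9676, Pinehurst 0.8974, Millford 0.8342, Fernley 0.2201, Oakdale 0.0973.
The surplus seats go to Stonebridge, Rivermont, Pinehurst, Millford.
Millford receives 1.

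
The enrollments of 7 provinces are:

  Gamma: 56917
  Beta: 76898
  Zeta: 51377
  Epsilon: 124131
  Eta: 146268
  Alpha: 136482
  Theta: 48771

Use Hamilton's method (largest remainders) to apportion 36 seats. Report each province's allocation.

Gamma: 3, Beta: 4, Zeta: 3, Epsilon: 7, Eta: 8, Alpha: 8, Theta: 3

Total 640844; standard divisor 640844/36 ≈ 17801.222.
Standard quotas: Gamma 3.1974, Beta 4.3198, Zeta 2.8862, Epsilon 6.9732, Eta 8.2167, Alpha 7.6670, Theta 2.7398.
Lower quotas: Gamma 3, Beta 4, Zeta 2, Epsilon 6, Eta 8, Alpha 7, Theta 2 (sum 32, leaving 4 seats).
Remainders in descending order: Epsilon 0.9732, Zeta 0.8862, Theta 0.7398, Alpha 0.6670, Beta 0.3198, Eta 0.2167, Gamma 0.1974.
The surplus seats go to Epsilon, Zeta, Theta, Alpha.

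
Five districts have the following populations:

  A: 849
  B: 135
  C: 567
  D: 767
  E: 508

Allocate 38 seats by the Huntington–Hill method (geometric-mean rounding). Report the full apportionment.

With divisor 75: modified quotas A 11.320, B 1.800, C 7.560, D 10.227, E 6.773.
Geometric-mean thresholds: A √(11·12)=11.489, B √(1·2)=1.414, C √(7·8)=7.483, D √(10·11)=10.488, E √(6·7)=6.481.
Each quota rounded against its threshold gives A 11, B 2, C 8, D 10, E 7 (total 38).

A 11; B 2; C 8; D 10; E 7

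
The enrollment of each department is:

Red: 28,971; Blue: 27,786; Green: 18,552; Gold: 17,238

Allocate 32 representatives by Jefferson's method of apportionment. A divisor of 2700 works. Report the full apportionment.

Red: 10; Blue: 10; Green: 6; Gold: 6

With modified divisor 2700: modified quotas Red 10.730, Blue 10.291, Green 6.871, Gold 6.384.
Rounding down: Red 10, Blue 10, Green 6, Gold 6 (total 32).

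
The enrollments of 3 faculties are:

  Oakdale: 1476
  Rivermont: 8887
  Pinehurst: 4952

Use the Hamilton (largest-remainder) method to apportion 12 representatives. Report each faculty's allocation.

Standard divisor: 15315 ÷ 12 ≈ 1276.25.
Standard quotas: Oakdale 1.1565, Rivermont 6.9634, Pinehurst 3.8801.
Lower quotas: Oakdale 1, Rivermont 6, Pinehurst 3 (sum 10, leaving 2 seats).
Remainders in descending order: Rivermont 0.9634, Pinehurst 0.8801, Oakdale 0.1565.
Largest remainders: Rivermont, Pinehurst receive the extra seats.

Oakdale 1, Rivermont 7, Pinehurst 4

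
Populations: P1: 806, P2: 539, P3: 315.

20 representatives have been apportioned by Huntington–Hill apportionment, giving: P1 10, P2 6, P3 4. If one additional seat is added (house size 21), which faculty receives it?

Priority for the next seat is population ÷ (√(s·(s+1))).
Priorities: P1 76.849, P2 83.170, P3 70.436.
Highest priority: P2.

P2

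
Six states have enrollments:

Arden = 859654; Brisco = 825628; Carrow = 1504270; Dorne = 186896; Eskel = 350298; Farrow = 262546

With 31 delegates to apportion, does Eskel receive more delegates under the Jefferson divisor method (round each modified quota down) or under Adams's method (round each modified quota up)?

Adams

Jefferson: Arden 7, Brisco 7, Carrow 12, Dorne 1, Eskel 2, Farrow 2.
Adams: Arden 7, Brisco 6, Carrow 11, Dorne 2, Eskel 3, Farrow 2.
Eskel gets 2 under Jefferson and 3 under Adams.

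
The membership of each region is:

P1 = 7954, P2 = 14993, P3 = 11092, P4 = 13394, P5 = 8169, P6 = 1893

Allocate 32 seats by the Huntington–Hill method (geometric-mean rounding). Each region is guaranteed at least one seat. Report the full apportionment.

P1=4, P2=8, P3=6, P4=8, P5=5, P6=1

With divisor 1784: modified quotas P1 4.459, P2 8.404, P3 6.217, P4 7.508, P5 4.579, P6 1.061.
Geometric-mean thresholds: P1 √(4·5)=4.472, P2 √(8·9)=8.485, P3 √(6·7)=6.481, P4 √(7·8)=7.483, P5 √(4·5)=4.472, P6 √(1·2)=1.414.
Each quota rounded against its threshold gives P1 4, P2 8, P3 6, P4 8, P5 5, P6 1 (total 32).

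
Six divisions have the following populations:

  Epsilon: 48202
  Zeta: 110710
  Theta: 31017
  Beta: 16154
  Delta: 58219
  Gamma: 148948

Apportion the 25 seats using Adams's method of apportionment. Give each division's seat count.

Epsilon=3; Zeta=6; Theta=2; Beta=1; Delta=4; Gamma=9

Standard divisor 413250/25 ≈ 16530; standard quotas: Epsilon 2.916, Zeta 6.698, Theta 1.876, Beta 0.977, Delta 3.522, Gamma 9.011.
Rounding up gives 3, 7, 2, 1, 4, 10 = 27 seats, so the divisor must be adjusted.
With modified divisor 18540: modified quotas Epsilon 2.600, Zeta 5.971, Theta 1.673, Beta 0.871, Delta 3.140, Gamma 8.034.
Rounding up: Epsilon 3, Zeta 6, Theta 2, Beta 1, Delta 4, Gamma 9 (total 25).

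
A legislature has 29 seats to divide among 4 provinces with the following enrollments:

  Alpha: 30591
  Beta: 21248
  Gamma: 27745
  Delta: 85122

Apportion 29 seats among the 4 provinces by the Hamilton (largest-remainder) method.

Alpha 5; Beta 4; Gamma 5; Delta 15

Total 164706; standard divisor 164706/29 ≈ 5679.517.
Standard quotas: Alpha 5.3862, Beta 3.7412, Gamma 4.8851, Delta 14.9875.
Lower quotas: Alpha 5, Beta 3, Gamma 4, Delta 14 (sum 26, leaving 3 seats).
Remainders in descending order: Delta 0.9875, Gamma 0.8851, Beta 0.7412, Alpha 0.3862.
Largest remainders: Delta, Gamma, Beta receive the extra seats.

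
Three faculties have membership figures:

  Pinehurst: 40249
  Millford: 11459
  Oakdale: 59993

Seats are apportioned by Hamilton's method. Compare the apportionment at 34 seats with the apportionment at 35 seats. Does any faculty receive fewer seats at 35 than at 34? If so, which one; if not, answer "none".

Millford

At 34 seats: Pinehurst 12, Millford 4, Oakdale 18.
At 35 seats: Pinehurst 13, Millford 3, Oakdale 19.
Millford drops from 4 to 3.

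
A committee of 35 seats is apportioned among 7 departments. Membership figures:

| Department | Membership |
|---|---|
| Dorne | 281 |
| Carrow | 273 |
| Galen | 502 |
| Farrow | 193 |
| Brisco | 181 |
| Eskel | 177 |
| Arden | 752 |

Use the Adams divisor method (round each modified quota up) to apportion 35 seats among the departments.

Dorne 4, Carrow 4, Galen 7, Farrow 3, Brisco 3, Eskel 3, Arden 11

Standard divisor 2359/35 ≈ 67.4; standard quotas: Dorne 4.169, Carrow 4.050, Galen 7.448, Farrow 2.864, Brisco 2.685, Eskel 2.626, Arden 11.157.
Rounding up gives 5, 5, 8, 3, 3, 3, 12 = 39 seats, so the divisor must be adjusted.
With modified divisor 73: modified quotas Dorne 3.849, Carrow 3.740, Galen 6.877, Farrow 2.644, Brisco 2.479, Eskel 2.425, Arden 10.301.
Rounding up: Dorne 4, Carrow 4, Galen 7, Farrow 3, Brisco 3, Eskel 3, Arden 11 (total 35).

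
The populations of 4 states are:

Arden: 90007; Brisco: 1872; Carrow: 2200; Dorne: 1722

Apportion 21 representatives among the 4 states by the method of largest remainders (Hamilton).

The standard divisor is 95801/21 ≈ 4561.952.
Standard quotas: Arden 19.7299, Brisco 0.4104, Carrow 0.4822, Dorne 0.3775.
Lower quotas: Arden 19, Brisco 0, Carrow 0, Dorne 0 (sum 19, leaving 2 seats).
Remainders in descending order: Arden 0.7299, Carrow 0.4822, Brisco 0.4104, Dorne 0.3775.
Largest remainders: Arden, Carrow receive the extra seats.

Arden 20, Brisco 0, Carrow 1, Dorne 0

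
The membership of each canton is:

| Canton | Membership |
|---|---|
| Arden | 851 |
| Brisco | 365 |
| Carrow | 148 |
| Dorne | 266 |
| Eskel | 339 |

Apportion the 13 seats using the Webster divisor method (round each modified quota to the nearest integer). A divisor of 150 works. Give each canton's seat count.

Arden 6, Brisco 2, Carrow 1, Dorne 2, Eskel 2

With modified divisor 150: modified quotas Arden 5.673, Brisco 2.433, Carrow 0.987, Dorne 1.773, Eskel 2.260.
Rounding to the nearest integer: Arden 6, Brisco 2, Carrow 1, Dorne 2, Eskel 2 (total 13).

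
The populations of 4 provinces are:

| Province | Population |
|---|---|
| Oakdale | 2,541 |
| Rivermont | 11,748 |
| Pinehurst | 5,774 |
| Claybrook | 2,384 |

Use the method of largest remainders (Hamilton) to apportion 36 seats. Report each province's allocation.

The standard divisor is 22447/36 ≈ 623.528.
Standard quotas: Oakdale 4.0752, Rivermont 18.8412, Pinehurst 9.2602, Claybrook 3.8234.
Lower quotas: Oakdale 4, Rivermont 18, Pinehurst 9, Claybrook 3 (sum 34, leaving 2 seats).
Remainders in descending order: Rivermont 0.8412, Claybrook 0.8234, Pinehurst 0.2602, Oakdale 0.0752.
Largest remainders: Rivermont, Claybrook receive the extra seats.

Oakdale=4, Rivermont=19, Pinehurst=9, Claybrook=4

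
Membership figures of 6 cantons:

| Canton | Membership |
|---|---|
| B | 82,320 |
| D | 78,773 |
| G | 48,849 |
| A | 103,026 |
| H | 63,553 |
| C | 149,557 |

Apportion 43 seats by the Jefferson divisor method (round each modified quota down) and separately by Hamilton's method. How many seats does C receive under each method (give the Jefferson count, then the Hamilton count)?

Jefferson: B 7, D 6, G 4, A 8, H 5, C 13.
Hamilton: B 7, D 7, G 4, A 8, H 5, C 12.
C gets 13 under Jefferson and 12 under Hamilton.

13 and 12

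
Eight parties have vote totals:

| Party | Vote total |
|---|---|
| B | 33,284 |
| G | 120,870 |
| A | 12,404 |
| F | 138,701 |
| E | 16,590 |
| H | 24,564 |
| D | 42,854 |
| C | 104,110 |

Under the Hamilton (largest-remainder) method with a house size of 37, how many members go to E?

1

Standard divisor: 493377 ÷ 37 ≈ 13334.514.
Standard quotas: B 2.4961, G 9.0644, A 0.9302, F 10.4017, E 1.2441, H 1.8421, D 3.2138, C 7.8076.
Lower quotas: B 2, G 9, A 0, F 10, E 1, H 1, D 3, C 7 (sum 33, leaving 4 seats).
Remainders in descending order: A 0.9302, H 0.8421, C 0.8076, B 0.4961, F 0.4017, E 0.2441, D 0.2138, G 0.0644.
The surplus seats go to A, H, C, B.
E receives 1.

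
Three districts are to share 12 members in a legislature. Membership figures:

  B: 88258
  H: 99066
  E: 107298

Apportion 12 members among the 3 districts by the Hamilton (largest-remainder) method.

Total 294622; standard divisor 294622/12 ≈ 24551.833.
Standard quotas: B 3.5948, H 4.0350, E 4.3703.
Lower quotas: B 3, H 4, E 4 (sum 11, leaving 1 seat).
Remainders in descending order: B 0.5948, E 0.3703, H 0.0350.
Largest remainder: B receives the extra seat.

B 4, H 4, E 4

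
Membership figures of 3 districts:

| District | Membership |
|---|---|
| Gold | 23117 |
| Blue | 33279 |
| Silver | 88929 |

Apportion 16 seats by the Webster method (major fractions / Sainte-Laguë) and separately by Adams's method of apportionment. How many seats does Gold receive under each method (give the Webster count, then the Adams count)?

2 and 3

Webster: Gold 2, Blue 4, Silver 10.
Adams: Gold 3, Blue 4, Silver 9.
Gold gets 2 under Webster and 3 under Adams.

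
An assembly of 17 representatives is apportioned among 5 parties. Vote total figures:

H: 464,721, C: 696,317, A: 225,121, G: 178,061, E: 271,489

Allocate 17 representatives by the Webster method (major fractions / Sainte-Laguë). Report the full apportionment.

H: 4; C: 6; A: 2; G: 2; E: 3

Standard divisor 1835709/17 ≈ 107982.882; standard quotas: H 4.304, C 6.448, A 2.085, G 1.649, E 2.514.
Rounding to the nearest integer gives H 4, C 6, A 2, G 2, E 3 — total 17, matching the house size, so no adjustment is needed.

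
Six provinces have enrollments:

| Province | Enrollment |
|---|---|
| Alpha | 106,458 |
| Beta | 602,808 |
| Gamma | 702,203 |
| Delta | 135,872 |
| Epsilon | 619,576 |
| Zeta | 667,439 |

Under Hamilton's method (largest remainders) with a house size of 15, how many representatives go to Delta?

1

Standard divisor: 2834356 ÷ 15 ≈ 188957.067.
Standard quotas: Alpha 0.5634, Beta 3.1902, Gamma 3.7162, Delta 0.7191, Epsilon 3.2789, Zeta 3.5322.
Lower quotas: Alpha 0, Beta 3, Gamma 3, Delta 0, Epsilon 3, Zeta 3 (sum 12, leaving 3 seats).
Remainders in descending order: Delta 0.7191, Gamma 0.7162, Alpha 0.5634, Zeta 0.5322, Epsilon 0.2789, Beta 0.1902.
Largest remainders: Delta, Gamma, Alpha receive the extra seats.
Delta receives 1.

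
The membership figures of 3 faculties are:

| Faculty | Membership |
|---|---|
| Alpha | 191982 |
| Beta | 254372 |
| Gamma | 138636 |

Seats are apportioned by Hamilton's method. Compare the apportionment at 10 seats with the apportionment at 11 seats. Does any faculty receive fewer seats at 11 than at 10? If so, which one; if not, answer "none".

Gamma

At 10 seats: Alpha 3, Beta 4, Gamma 3.
At 11 seats: Alpha 4, Beta 5, Gamma 2.
Gamma drops from 3 to 2.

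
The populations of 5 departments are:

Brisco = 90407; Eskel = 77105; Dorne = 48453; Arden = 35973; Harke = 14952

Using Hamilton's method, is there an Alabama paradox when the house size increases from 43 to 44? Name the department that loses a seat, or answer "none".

none

At 43 seats: Brisco 15, Eskel 12, Dorne 8, Arden 6, Harke 2.
At 44 seats: Brisco 15, Eskel 13, Dorne 8, Arden 6, Harke 2.
No department's allocation decreased.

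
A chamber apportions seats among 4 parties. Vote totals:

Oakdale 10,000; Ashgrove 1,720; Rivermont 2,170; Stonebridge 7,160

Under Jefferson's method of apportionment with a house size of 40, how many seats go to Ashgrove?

Standard divisor 21050/40 ≈ 526.25; standard quotas: Oakdale 19.002, Ashgrove 3.268, Rivermont 4.124, Stonebridge 13.606.
Rounding down gives 19, 3, 4, 13 = 39 seats, so the divisor must be adjusted.
With modified divisor 510: modified quotas Oakdale 19.608, Ashgrove 3.373, Rivermont 4.255, Stonebridge 14.039.
Rounding down: Oakdale 19, Ashgrove 3, Rivermont 4, Stonebridge 14 (total 40).
Ashgrove receives 3.

3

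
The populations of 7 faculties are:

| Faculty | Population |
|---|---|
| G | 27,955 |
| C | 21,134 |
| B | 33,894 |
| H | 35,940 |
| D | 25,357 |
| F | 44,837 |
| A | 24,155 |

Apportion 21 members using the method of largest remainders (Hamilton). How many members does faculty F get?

4

The standard divisor is 213272/21 ≈ 10155.81.
Standard quotas: G 2.7526, C 2.0810, B 3.3374, H 3.5389, D 2.4968, F 4.4149, A 2.3784.
Lower quotas: G 2, C 2, B 3, H 3, D 2, F 4, A 2 (sum 18, leaving 3 seats).
Remainders in descending order: G 0.7526, H 0.5389, D 0.4968, F 0.4149, A 0.3784, B 0.3374, C 0.0810.
The surplus seats go to G, H, D.
F receives 4.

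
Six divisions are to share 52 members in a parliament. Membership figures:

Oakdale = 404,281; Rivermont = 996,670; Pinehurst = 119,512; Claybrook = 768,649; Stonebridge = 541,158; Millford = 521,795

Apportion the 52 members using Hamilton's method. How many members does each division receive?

Oakdale 6, Rivermont 16, Pinehurst 2, Claybrook 12, Stonebridge 8, Millford 8

The standard divisor is 3352065/52 ≈ 64462.788.
Standard quotas: Oakdale 6.2715, Rivermont 15.4612, Pinehurst 1.8540, Claybrook 11.9239, Stonebridge 8.3949, Millford 8.0945.
Lower quotas: Oakdale 6, Rivermont 15, Pinehurst 1, Claybrook 11, Stonebridge 8, Millford 8 (sum 49, leaving 3 seats).
Remainders in descending order: Claybrook 0.9239, Pinehurst 0.8540, Rivermont 0.4612, Stonebridge 0.3949, Oakdale 0.2715, Millford 0.0945.
Largest remainders: Claybrook, Pinehurst, Rivermont receive the extra seats.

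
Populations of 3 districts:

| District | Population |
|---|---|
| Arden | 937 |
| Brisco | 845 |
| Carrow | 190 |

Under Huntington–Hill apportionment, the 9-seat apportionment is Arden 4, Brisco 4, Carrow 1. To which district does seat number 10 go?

Priority for the next seat is population ÷ (√(s·(s+1))).
Priorities: Arden 209.520, Brisco 188.948, Carrow 134.350.
Highest priority: Arden.

Arden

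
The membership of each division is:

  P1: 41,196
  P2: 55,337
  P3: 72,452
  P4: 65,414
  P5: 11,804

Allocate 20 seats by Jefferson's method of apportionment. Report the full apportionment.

Standard divisor 246203/20 ≈ 12310.15; standard quotas: P1 3.347, P2 4.495, P3 5.886, P4 5.314, P5 0.959.
Rounding down gives 3, 4, 5, 5, 0 = 17 seats, so the divisor must be adjusted.
With modified divisor 11000: modified quotas P1 3.745, P2 5.031, P3 6.587, P4 5.947, P5 1.073.
Rounding down: P1 3, P2 5, P3 6, P4 5, P5 1 (total 20).

P1=3, P2=5, P3=6, P4=5, P5=1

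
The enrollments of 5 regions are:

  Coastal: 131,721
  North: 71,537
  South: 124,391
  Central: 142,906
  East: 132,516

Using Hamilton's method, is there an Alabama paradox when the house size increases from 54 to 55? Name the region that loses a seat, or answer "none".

At 54 seats: Coastal 12, North 6, South 11, Central 13, East 12.
At 55 seats: Coastal 12, North 7, South 11, Central 13, East 12.
No region's allocation decreased.

none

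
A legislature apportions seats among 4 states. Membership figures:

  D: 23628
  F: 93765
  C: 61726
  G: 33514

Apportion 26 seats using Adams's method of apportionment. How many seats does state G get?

Standard divisor 212633/26 ≈ 8178.192; standard quotas: D 2.889, F 11.465, C 7.548, G 4.098.
Rounding up gives 3, 12, 8, 5 = 28 seats, so the divisor must be adjusted.
With modified divisor 8700: modified quotas D 2.716, F 10.778, C 7.095, G 3.852.
Rounding up: D 3, F 11, C 8, G 4 (total 26).
G receives 4.

4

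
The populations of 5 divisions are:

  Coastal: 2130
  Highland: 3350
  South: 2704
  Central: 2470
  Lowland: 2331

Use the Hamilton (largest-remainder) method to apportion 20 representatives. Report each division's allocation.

Total 12985; standard divisor 12985/20 ≈ 649.25.
Standard quotas: Coastal 3.281, Highland 5.160, South 4.165, Central 3.804, Lowland 3.590.
Lower quotas: Coastal 3, Highland 5, South 4, Central 3, Lowland 3 (sum 18, leaving 2 seats).
Remainders in descending order: Central 0.804, Lowland 0.590, Coastal 0.281, South 0.165, Highland 0.160.
Largest remainders: Central, Lowland receive the extra seats.

Coastal 3; Highland 5; South 4; Central 4; Lowland 4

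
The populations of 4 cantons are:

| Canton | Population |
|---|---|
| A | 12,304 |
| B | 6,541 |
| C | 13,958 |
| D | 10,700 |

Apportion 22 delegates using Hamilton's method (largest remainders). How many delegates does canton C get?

Standard divisor: 43503 ÷ 22 ≈ 1977.409.
Standard quotas: A 6.2223, B 3.3079, C 7.0587, D 5.4111.
Lower quotas: A 6, B 3, C 7, D 5 (sum 21, leaving 1 seat).
Remainders in descending order: D 0.4111, B 0.3079, A 0.2223, C 0.0587.
The surplus seat goes to D.
C receives 7.

7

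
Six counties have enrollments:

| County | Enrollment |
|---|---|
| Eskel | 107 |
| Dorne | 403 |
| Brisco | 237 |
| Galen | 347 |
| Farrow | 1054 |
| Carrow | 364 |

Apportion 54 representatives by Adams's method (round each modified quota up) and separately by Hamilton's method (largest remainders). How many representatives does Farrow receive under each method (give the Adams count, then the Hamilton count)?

Adams: Eskel 3, Dorne 9, Brisco 5, Galen 7, Farrow 22, Carrow 8.
Hamilton: Eskel 2, Dorne 9, Brisco 5, Galen 7, Farrow 23, Carrow 8.
Farrow gets 22 under Adams and 23 under Hamilton.

22 and 23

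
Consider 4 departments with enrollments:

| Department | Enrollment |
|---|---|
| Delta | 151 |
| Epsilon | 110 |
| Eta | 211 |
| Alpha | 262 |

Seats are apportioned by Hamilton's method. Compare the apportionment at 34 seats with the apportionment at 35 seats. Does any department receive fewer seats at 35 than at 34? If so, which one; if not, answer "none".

none

At 34 seats: Delta 7, Epsilon 5, Eta 10, Alpha 12.
At 35 seats: Delta 7, Epsilon 5, Eta 10, Alpha 13.
No department's allocation decreased.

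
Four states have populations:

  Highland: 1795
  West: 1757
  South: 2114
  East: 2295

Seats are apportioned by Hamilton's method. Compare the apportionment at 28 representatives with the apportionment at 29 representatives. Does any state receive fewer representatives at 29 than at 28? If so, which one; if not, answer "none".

At 28 seats: Highland 6, West 6, South 8, East 8.
At 29 seats: Highland 7, West 6, South 8, East 8.
No state's allocation decreased.

none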